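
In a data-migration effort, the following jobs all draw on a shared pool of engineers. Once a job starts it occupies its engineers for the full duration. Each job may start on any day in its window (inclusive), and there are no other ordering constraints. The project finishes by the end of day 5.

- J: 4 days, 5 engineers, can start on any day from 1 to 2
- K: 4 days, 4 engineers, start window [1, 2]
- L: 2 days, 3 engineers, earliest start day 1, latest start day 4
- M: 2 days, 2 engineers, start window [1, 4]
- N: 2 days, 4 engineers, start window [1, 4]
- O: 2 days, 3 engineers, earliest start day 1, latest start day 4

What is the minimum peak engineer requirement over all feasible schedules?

Early-start (J@1, K@1, L@1, M@1, N@1, O@1) gives peak 21: d1:21  d2:21  d3:9  d4:9  d5:0.
Shift M→3, N→3.
Schedule J@1, K@1, L@1, M@3, N@3, O@1: d1:15  d2:15  d3:15  d4:15  d5:0 — peak 15.

15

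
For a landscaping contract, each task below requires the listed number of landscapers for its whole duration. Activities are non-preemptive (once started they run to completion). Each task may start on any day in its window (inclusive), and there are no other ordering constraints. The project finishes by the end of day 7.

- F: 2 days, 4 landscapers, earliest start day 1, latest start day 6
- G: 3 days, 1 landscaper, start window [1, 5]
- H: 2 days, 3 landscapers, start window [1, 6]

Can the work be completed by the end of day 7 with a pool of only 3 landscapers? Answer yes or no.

The minimum achievable peak is 4; 3 < 4, so no feasible schedule stays within the cap.

no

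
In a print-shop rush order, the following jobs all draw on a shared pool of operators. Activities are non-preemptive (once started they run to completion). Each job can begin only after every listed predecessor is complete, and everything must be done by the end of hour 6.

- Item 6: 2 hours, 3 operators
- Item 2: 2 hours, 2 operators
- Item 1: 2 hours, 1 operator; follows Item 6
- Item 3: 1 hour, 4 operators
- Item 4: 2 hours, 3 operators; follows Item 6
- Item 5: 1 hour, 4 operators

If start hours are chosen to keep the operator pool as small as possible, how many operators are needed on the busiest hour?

Early-start (Item 6@1, Item 2@1, Item 1@3, Item 3@1, Item 4@3, Item 5@1) gives peak 13: h1:13  h2:5  h3:4  h4:4  h5:0  h6:0.
Shift Item 3→3, Item 4→4, Item 5→6.
Schedule Item 6@1, Item 2@1, Item 1@3, Item 3@3, Item 4@4, Item 5@6: h1:5  h2:5  h3:5  h4:4  h5:3  h6:4 — peak 5.
Total operator-hours = 26 over 6 hours ⇒ peak ≥ ⌈26/6⌉ = 5, so 5 is optimal.

5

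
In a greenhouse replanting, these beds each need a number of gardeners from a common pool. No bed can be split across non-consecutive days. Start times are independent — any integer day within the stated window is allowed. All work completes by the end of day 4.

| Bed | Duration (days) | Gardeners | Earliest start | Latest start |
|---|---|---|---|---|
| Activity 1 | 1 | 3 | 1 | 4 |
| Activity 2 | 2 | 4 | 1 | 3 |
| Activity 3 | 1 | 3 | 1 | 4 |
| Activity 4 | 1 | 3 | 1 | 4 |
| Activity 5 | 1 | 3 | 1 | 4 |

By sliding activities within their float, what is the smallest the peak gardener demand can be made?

6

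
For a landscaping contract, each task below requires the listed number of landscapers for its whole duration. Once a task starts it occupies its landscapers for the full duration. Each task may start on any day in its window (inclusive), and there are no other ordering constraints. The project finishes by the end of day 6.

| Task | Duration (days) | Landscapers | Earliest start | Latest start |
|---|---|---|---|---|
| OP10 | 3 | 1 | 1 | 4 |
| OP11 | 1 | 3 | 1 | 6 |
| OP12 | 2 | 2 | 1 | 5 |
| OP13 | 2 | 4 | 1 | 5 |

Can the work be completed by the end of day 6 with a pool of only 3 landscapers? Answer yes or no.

The minimum achievable peak is 4; 3 < 4, so no feasible schedule stays within the cap.

no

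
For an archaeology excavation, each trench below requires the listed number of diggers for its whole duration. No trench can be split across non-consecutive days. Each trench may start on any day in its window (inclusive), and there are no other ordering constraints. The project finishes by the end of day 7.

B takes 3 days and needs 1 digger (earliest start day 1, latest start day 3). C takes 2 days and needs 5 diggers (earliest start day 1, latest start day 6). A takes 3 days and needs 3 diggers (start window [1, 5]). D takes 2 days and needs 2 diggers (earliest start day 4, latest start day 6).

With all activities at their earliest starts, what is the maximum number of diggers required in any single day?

Early-start schedule: B@1, C@1, A@1, D@4.
Load per day: day 1: 9, day 2: 9, day 3: 4, day 4: 2, day 5: 2, day 6: 0, day 7: 0.
Peak is 9.

9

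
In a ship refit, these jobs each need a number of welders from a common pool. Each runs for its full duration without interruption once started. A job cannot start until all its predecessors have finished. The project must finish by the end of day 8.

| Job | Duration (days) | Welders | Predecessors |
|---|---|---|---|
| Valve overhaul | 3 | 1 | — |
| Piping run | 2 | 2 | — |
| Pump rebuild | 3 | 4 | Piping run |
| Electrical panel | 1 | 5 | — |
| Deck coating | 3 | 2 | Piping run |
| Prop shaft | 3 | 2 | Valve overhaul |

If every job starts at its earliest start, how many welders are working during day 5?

At early start, day 5 has: Pump rebuild, Deck coating, Prop shaft.
Demand: 4 + 2 + 2 = 8.

8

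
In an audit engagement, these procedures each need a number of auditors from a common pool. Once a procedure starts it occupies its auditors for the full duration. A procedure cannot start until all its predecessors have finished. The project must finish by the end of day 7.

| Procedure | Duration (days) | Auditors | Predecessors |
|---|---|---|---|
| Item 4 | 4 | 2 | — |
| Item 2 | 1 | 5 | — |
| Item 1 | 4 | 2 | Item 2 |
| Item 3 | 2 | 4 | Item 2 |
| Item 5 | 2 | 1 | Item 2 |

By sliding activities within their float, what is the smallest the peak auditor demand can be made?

Early-start (Item 4@1, Item 2@1, Item 1@2, Item 3@2, Item 5@2) gives peak 9: d1:7  d2:9  d3:9  d4:4  d5:2  d6:0  d7:0.
Shift Item 4→2, Item 3→6.
Schedule Item 4@2, Item 2@1, Item 1@2, Item 3@6, Item 5@2: d1:5  d2:5  d3:5  d4:4  d5:4  d6:4  d7:4 — peak 5.
Total auditor-days = 31 over 7 days ⇒ peak ≥ ⌈31/7⌉ = 5, so 5 is optimal.

5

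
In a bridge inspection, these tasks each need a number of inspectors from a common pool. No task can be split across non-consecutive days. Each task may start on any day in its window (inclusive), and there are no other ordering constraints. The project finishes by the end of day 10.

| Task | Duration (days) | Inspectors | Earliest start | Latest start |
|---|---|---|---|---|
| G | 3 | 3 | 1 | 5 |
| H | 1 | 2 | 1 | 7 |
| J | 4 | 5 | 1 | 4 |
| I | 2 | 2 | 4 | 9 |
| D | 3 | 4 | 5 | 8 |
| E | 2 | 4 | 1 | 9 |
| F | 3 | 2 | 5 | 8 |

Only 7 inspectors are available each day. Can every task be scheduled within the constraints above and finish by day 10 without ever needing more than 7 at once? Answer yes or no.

yes

Schedule G@1, H@1, J@4, I@4, D@8, E@2, F@6: d1:5  d2:7  d3:7  d4:7  d5:7  d6:7  d7:7  d8:6  d9:4  d10:4 — peak 7 ≤ 7.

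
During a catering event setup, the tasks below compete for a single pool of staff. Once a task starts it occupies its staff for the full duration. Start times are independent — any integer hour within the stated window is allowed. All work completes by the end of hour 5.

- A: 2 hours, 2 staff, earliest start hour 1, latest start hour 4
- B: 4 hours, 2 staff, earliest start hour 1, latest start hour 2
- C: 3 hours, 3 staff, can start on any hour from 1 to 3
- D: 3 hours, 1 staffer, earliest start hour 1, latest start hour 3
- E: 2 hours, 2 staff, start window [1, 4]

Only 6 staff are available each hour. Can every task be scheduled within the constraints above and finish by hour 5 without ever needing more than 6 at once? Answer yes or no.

Schedule A@1, B@1, C@3, D@3, E@1: h1:6  h2:6  h3:6  h4:6  h5:4 — peak 6 ≤ 6.

yes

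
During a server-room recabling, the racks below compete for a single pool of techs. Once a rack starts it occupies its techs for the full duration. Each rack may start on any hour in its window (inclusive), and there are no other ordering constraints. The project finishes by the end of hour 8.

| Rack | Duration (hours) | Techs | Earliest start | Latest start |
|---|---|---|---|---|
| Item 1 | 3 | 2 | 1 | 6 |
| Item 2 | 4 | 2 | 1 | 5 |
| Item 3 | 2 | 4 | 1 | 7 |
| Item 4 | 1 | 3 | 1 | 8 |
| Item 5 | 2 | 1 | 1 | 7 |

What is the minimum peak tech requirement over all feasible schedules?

4

Early-start (Item 1@1, Item 2@1, Item 3@1, Item 4@1, Item 5@1) gives peak 12: h1:12  h2:9  h3:4  h4:2  h5:0  h6:0  h7:0  h8:0.
Shift Item 3→5, Item 4→7, Item 5→7.
Schedule Item 1@1, Item 2@1, Item 3@5, Item 4@7, Item 5@7: h1:4  h2:4  h3:4  h4:2  h5:4  h6:4  h7:4  h8:1 — peak 4.
Total tech-hours = 27 over 8 hours ⇒ peak ≥ ⌈27/8⌉ = 4, so 4 is optimal.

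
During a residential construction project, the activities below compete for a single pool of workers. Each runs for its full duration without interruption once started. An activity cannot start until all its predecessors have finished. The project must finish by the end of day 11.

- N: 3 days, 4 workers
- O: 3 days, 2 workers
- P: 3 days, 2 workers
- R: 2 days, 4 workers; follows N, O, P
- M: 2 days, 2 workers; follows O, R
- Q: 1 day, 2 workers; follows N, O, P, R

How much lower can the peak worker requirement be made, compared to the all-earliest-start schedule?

4

Early-start peak: d1:8  d2:8  d3:8  d4:4  d5:4  d6:4  d7:2  d8:0  d9:0  d10:0  d11:0 ⇒ 8.
Leveled (N@1, O@4, P@4, R@7, M@9, Q@9): d1:4  d2:4  d3:4  d4:4  d5:4  d6:4  d7:4  d8:4  d9:4  d10:2  d11:0 ⇒ 4.
Reduction 8 − 4 = 4.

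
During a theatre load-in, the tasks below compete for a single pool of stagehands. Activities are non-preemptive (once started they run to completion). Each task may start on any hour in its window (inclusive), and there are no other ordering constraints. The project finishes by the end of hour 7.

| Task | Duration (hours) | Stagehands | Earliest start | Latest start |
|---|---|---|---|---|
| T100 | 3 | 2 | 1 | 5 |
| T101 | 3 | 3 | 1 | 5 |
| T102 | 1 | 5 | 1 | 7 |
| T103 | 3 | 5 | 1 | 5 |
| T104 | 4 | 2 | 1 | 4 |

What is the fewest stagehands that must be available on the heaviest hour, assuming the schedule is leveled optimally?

Early-start (T100@1, T101@1, T102@1, T103@1, T104@1) gives peak 17: h1:17  h2:12  h3:12  h4:2  h5:0  h6:0  h7:0.
Shift T102→4, T103→5.
Schedule T100@1, T101@1, T102@4, T103@5, T104@1: h1:7  h2:7  h3:7  h4:7  h5:5  h6:5  h7:5 — peak 7.
Total stagehand-hours = 43 over 7 hours ⇒ peak ≥ ⌈43/7⌉ = 7, so 7 is optimal.

7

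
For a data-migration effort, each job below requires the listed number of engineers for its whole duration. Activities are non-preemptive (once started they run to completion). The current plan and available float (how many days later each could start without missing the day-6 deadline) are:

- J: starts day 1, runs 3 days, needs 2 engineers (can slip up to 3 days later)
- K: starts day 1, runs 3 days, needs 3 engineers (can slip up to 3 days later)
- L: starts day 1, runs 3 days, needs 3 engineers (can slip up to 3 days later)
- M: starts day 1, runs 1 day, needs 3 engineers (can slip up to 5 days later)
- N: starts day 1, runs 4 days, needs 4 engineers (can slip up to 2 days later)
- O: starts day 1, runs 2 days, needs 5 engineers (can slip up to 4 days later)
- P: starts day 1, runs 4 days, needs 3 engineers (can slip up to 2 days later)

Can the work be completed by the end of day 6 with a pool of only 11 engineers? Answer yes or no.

no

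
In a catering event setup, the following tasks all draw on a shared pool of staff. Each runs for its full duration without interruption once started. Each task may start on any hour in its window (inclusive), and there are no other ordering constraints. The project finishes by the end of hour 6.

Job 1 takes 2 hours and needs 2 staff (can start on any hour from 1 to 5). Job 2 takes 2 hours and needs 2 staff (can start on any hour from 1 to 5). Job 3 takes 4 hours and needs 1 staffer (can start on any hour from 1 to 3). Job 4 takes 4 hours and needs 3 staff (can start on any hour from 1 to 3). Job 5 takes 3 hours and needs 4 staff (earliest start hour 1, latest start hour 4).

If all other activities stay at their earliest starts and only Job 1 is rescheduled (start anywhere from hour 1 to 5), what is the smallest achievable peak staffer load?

10

Job 1@1: h1:12  h2:12  h3:8  h4:4  h5:0  h6:0 → peak 12
Job 1@2: h1:10  h2:12  h3:10  h4:4  h5:0  h6:0 → peak 12
Job 1@3: h1:10  h2:10  h3:10  h4:6  h5:0  h6:0 → peak 10
Job 1@4: h1:10  h2:10  h3:8  h4:6  h5:2  h6:0 → peak 10
Job 1@5: h1:10  h2:10  h3:8  h4:4  h5:2  h6:2 → peak 10
Best is Job 1@3, peak 10.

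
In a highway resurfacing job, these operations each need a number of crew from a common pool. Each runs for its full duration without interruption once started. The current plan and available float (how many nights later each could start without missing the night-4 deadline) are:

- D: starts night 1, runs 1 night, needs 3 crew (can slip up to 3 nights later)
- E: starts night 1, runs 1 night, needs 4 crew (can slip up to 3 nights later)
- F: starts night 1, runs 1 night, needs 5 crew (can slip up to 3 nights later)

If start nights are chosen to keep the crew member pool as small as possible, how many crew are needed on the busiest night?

5

Early-start (D@1, E@1, F@1) gives peak 12: n1:12  n2:0  n3:0  n4:0.
Shift E→2, F→3.
Schedule D@1, E@2, F@3: n1:3  n2:4  n3:5  n4:0 — peak 5.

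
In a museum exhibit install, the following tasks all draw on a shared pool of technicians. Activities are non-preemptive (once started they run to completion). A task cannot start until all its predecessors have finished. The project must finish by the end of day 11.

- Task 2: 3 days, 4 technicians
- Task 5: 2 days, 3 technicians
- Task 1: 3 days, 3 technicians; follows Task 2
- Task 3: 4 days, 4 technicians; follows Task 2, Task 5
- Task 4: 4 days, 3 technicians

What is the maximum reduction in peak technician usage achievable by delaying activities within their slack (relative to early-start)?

3

Early-start peak: d1:10  d2:10  d3:7  d4:10  d5:7  d6:7  d7:4  d8:0  d9:0  d10:0  d11:0 ⇒ 10.
Leveled (Task 2@1, Task 5@1, Task 1@4, Task 3@4, Task 4@7): d1:7  d2:7  d3:4  d4:7  d5:7  d6:7  d7:7  d8:3  d9:3  d10:3  d11:0 ⇒ 7.
Reduction 10 − 7 = 3.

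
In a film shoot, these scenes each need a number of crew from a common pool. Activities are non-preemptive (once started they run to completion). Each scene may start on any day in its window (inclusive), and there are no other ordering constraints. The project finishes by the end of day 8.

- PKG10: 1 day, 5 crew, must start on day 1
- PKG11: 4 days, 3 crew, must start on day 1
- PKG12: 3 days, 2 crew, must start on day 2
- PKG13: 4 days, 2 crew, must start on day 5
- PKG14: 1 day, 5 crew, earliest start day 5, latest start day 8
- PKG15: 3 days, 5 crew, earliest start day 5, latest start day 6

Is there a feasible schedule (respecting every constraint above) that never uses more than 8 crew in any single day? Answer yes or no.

yes

Schedule PKG10@1, PKG11@1, PKG12@2, PKG13@5, PKG14@5, PKG15@6: d1:8  d2:5  d3:5  d4:5  d5:7  d6:7  d7:7  d8:7 — peak 8 ≤ 8.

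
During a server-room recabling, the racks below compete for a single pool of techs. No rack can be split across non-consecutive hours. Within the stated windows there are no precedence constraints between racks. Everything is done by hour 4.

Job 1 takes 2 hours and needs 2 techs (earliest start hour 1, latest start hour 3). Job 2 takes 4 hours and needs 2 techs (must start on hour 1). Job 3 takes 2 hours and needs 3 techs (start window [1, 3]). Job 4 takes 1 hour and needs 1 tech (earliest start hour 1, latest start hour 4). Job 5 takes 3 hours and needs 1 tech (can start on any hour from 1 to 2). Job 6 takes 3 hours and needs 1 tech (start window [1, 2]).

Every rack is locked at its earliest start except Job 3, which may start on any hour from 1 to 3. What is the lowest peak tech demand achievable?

7

Job 3@1: h1:10  h2:9  h3:4  h4:2 → peak 10
Job 3@2: h1:7  h2:9  h3:7  h4:2 → peak 9
Job 3@3: h1:7  h2:6  h3:7  h4:5 → peak 7
Best is Job 3@3, peak 7.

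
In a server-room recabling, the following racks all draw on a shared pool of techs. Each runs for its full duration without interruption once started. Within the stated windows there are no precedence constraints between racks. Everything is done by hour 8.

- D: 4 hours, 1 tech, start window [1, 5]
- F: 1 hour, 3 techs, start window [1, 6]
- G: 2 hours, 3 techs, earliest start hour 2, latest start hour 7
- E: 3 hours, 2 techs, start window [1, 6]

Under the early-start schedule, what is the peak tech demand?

Early-start schedule: D@1, F@1, G@2, E@1.
Load per hour: hour 1: 6, hour 2: 6, hour 3: 6, hour 4: 1, hour 5: 0, hour 6: 0, hour 7: 0, hour 8: 0.
Peak is 6.

6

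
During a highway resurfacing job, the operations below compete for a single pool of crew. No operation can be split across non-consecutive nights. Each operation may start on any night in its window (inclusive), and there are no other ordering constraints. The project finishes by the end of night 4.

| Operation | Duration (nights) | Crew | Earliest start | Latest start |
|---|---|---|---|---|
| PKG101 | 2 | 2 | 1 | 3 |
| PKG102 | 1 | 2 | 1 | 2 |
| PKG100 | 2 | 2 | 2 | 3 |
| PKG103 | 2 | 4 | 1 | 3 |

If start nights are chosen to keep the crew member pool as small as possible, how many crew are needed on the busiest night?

Early-start (PKG101@1, PKG102@1, PKG100@2, PKG103@1) gives peak 8: n1:8  n2:8  n3:2  n4:0.
Shift PKG103→3.
Schedule PKG101@1, PKG102@1, PKG100@2, PKG103@3: n1:4  n2:4  n3:6  n4:4 — peak 6.

6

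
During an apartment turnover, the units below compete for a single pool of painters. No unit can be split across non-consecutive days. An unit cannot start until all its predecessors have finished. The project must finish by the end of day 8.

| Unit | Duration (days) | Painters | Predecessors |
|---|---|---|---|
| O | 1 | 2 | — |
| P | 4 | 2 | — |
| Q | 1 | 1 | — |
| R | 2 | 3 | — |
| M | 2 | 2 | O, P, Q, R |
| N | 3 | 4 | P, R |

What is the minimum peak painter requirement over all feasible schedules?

6

Early-start (O@1, P@1, Q@1, R@1, M@5, N@5) gives peak 8: d1:8  d2:5  d3:2  d4:2  d5:6  d6:6  d7:4  d8:0.
Shift R→2.
Schedule O@1, P@1, Q@1, R@2, M@5, N@5: d1:5  d2:5  d3:5  d4:2  d5:6  d6:6  d7:4  d8:0 — peak 6.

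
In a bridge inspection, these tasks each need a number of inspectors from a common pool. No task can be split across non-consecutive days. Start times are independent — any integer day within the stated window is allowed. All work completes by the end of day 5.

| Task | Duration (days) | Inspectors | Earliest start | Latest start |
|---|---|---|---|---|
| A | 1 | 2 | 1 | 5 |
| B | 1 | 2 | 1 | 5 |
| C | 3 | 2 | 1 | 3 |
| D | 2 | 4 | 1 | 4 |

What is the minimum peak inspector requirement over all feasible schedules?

Early-start (A@1, B@1, C@1, D@1) gives peak 10: d1:10  d2:6  d3:2  d4:0  d5:0.
Shift B→2, D→4.
Schedule A@1, B@2, C@1, D@4: d1:4  d2:4  d3:2  d4:4  d5:4 — peak 4.
Total inspector-days = 18 over 5 days ⇒ peak ≥ ⌈18/5⌉ = 4, so 4 is optimal.

4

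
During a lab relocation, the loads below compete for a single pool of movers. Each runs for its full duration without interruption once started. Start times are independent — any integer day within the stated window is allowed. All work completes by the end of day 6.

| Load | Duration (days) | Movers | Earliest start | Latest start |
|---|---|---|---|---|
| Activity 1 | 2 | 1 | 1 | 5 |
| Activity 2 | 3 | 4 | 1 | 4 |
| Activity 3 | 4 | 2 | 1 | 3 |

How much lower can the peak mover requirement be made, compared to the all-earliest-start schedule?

Early-start peak: d1:7  d2:7  d3:6  d4:2  d5:0  d6:0 ⇒ 7.
Leveled (Activity 1@1, Activity 2@1, Activity 3@3): d1:5  d2:5  d3:6  d4:2  d5:2  d6:2 ⇒ 6.
Reduction 7 − 6 = 1.

1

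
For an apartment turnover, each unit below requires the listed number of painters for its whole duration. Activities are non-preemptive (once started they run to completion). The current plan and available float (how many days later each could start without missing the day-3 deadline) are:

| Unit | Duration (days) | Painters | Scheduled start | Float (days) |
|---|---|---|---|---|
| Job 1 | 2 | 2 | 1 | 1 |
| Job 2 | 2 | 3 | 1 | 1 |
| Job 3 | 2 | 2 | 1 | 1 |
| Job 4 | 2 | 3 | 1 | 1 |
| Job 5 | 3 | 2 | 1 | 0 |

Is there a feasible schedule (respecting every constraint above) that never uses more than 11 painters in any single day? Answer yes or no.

no

The minimum achievable peak is 12; 11 < 12, so no feasible schedule stays within the cap.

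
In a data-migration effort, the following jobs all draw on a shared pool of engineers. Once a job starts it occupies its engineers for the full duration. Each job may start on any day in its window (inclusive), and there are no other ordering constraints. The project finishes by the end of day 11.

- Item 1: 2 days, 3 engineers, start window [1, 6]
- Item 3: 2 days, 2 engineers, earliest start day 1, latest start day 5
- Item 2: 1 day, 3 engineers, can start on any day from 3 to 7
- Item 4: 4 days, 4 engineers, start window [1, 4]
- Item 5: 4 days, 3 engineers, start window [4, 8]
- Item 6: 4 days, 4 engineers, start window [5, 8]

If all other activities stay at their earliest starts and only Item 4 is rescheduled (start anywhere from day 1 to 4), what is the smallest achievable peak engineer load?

Item 4@1: d1:9  d2:9  d3:7  d4:7  d5:7  d6:7  d7:7  d8:4  d9:0  d10:0  d11:0 → peak 9
Item 4@2: d1:5  d2:9  d3:7  d4:7  d5:11  d6:7  d7:7  d8:4  d9:0  d10:0  d11:0 → peak 11
Item 4@3: d1:5  d2:5  d3:7  d4:7  d5:11  d6:11  d7:7  d8:4  d9:0  d10:0  d11:0 → peak 11
Item 4@4: d1:5  d2:5  d3:3  d4:7  d5:11  d6:11  d7:11  d8:4  d9:0  d10:0  d11:0 → peak 11
Best is Item 4@1, peak 9.

9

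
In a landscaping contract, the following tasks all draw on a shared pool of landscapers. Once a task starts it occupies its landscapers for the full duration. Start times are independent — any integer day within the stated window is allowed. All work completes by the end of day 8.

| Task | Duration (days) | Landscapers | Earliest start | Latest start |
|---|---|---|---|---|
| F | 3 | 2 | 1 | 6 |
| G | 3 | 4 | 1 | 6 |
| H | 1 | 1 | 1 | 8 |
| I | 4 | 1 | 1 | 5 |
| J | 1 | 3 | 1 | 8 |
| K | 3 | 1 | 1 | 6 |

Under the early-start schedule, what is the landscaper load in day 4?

1

At early start, day 4 has: I.
Demand: 1 = 1.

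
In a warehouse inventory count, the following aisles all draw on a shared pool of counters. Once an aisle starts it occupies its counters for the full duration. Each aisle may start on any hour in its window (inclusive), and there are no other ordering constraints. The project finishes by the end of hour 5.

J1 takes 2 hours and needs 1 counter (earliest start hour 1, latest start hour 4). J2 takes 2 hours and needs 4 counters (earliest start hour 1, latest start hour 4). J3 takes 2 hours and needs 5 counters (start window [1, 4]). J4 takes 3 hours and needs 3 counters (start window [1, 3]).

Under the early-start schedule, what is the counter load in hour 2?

At early start, hour 2 has: J1, J2, J3, J4.
Demand: 1 + 4 + 5 + 3 = 13.

13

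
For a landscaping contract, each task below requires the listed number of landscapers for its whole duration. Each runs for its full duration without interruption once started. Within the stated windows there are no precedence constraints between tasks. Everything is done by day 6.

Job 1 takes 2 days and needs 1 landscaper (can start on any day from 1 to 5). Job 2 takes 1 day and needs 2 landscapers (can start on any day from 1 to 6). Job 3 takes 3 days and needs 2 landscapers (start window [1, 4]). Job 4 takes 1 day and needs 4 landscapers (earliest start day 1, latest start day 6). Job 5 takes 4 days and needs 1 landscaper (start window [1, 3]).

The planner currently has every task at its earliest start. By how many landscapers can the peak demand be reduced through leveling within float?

6

Early-start peak: d1:10  d2:4  d3:3  d4:1  d5:0  d6:0 ⇒ 10.
Leveled (Job 1@1, Job 2@1, Job 3@2, Job 4@5, Job 5@1): d1:4  d2:4  d3:3  d4:3  d5:4  d6:0 ⇒ 4.
Reduction 10 − 4 = 6.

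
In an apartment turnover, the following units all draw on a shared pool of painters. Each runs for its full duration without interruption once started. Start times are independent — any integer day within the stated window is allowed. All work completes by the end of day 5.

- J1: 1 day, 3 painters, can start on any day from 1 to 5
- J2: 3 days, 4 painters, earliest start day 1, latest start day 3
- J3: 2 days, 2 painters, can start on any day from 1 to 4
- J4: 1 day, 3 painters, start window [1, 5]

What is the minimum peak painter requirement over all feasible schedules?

5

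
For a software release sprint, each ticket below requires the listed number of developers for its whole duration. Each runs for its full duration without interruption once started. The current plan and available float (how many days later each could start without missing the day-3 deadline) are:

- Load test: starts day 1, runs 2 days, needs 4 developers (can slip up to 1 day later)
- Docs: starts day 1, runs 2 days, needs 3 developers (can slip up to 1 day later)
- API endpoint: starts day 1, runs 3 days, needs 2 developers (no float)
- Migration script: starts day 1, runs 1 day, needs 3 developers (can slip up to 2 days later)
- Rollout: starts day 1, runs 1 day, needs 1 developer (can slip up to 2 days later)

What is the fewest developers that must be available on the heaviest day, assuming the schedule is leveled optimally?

Early-start (Load test@1, Docs@1, API endpoint@1, Migration script@1, Rollout@1) gives peak 13: d1:13  d2:9  d3:2.
Shift Migration script→3, Rollout→3.
Schedule Load test@1, Docs@1, API endpoint@1, Migration script@3, Rollout@3: d1:9  d2:9  d3:6 — peak 9.

9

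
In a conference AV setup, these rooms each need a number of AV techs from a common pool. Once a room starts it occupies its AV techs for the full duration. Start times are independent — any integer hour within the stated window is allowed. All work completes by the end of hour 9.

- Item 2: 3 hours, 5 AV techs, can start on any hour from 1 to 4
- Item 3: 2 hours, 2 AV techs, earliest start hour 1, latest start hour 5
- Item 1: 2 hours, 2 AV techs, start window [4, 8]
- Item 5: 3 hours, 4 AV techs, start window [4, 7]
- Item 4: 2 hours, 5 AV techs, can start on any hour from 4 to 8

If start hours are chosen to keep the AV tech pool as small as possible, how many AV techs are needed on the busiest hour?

6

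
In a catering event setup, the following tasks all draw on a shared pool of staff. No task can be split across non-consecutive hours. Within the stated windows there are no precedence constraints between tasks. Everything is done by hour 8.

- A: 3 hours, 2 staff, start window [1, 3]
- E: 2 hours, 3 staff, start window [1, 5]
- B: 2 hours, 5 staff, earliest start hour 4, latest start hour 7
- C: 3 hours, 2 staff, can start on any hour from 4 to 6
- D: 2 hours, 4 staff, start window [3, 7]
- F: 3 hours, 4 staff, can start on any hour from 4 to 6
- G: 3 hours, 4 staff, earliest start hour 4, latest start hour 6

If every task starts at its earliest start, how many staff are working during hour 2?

At early start, hour 2 has: A, E.
Demand: 2 + 3 = 5.

5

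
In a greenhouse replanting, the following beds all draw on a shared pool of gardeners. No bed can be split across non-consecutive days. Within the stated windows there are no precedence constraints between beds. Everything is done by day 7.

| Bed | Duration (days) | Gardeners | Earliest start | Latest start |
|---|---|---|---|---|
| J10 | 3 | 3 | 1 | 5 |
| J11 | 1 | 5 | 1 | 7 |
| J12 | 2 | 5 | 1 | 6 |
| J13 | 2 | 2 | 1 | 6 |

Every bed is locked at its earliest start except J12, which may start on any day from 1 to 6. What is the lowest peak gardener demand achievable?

10

J12@1: d1:15  d2:10  d3:3  d4:0  d5:0  d6:0  d7:0 → peak 15
J12@2: d1:10  d2:10  d3:8  d4:0  d5:0  d6:0  d7:0 → peak 10
J12@3: d1:10  d2:5  d3:8  d4:5  d5:0  d6:0  d7:0 → peak 10
J12@4: d1:10  d2:5  d3:3  d4:5  d5:5  d6:0  d7:0 → peak 10
J12@5: d1:10  d2:5  d3:3  d4:0  d5:5  d6:5  d7:0 → peak 10
J12@6: d1:10  d2:5  d3:3  d4:0  d5:0  d6:5  d7:5 → peak 10
Best is J12@2, peak 10.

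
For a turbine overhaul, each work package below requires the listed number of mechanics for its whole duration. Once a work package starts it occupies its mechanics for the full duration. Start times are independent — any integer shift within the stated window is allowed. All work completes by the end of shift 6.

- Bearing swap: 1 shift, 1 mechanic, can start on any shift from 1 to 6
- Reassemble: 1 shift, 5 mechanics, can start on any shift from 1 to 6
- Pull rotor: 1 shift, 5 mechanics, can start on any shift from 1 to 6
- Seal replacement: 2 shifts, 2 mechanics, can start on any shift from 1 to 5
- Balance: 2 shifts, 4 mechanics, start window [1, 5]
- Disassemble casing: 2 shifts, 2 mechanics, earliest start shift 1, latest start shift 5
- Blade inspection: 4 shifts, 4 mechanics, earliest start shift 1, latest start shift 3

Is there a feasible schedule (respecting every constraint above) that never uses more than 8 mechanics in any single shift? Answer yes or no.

Schedule Bearing swap@1, Reassemble@1, Pull rotor@2, Seal replacement@1, Balance@3, Disassemble casing@5, Blade inspection@3: s1:8  s2:7  s3:8  s4:8  s5:6  s6:6 — peak 8 ≤ 8.

yes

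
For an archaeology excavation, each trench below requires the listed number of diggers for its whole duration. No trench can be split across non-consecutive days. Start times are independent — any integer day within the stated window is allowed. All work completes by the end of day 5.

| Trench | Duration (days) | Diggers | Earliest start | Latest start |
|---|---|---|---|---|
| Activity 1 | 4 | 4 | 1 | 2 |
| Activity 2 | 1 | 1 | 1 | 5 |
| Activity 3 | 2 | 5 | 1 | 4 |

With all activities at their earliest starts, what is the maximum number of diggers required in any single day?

10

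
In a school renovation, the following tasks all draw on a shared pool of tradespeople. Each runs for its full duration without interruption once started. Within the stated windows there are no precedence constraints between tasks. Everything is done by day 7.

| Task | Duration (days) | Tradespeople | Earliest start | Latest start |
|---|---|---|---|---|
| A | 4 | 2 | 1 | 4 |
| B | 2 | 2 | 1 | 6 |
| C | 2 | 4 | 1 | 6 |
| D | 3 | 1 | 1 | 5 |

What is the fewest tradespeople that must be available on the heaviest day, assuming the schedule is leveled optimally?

Early-start (A@1, B@1, C@1, D@1) gives peak 9: d1:9  d2:9  d3:3  d4:2  d5:0  d6:0  d7:0.
Shift C→6, D→3.
Schedule A@1, B@1, C@6, D@3: d1:4  d2:4  d3:3  d4:3  d5:1  d6:4  d7:4 — peak 4.
Total tradesperson-days = 23 over 7 days ⇒ peak ≥ ⌈23/7⌉ = 4, so 4 is optimal.

4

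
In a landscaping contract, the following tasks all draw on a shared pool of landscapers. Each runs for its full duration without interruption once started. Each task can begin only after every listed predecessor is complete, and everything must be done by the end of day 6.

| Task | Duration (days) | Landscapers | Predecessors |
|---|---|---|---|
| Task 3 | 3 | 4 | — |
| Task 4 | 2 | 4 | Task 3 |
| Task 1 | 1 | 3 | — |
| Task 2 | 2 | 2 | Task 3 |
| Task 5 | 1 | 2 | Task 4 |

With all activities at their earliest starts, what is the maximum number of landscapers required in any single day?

Early-start schedule: Task 3@1, Task 4@4, Task 1@1, Task 2@4, Task 5@6.
Load per day: day 1: 7, day 2: 4, day 3: 4, day 4: 6, day 5: 6, day 6: 2.
Peak is 7.

7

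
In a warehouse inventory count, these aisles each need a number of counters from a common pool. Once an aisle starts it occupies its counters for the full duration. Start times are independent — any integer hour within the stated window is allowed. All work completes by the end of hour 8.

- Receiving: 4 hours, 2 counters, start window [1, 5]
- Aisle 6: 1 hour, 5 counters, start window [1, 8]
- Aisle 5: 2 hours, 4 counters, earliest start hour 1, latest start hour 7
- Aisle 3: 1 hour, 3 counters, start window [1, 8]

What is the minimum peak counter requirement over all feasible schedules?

Early-start (Receiving@1, Aisle 6@1, Aisle 5@1, Aisle 3@1) gives peak 14: h1:14  h2:6  h3:2  h4:2  h5:0  h6:0  h7:0  h8:0.
Shift Aisle 6→5, Aisle 5→6.
Schedule Receiving@1, Aisle 6@5, Aisle 5@6, Aisle 3@1: h1:5  h2:2  h3:2  h4:2  h5:5  h6:4  h7:4  h8:0 — peak 5.

5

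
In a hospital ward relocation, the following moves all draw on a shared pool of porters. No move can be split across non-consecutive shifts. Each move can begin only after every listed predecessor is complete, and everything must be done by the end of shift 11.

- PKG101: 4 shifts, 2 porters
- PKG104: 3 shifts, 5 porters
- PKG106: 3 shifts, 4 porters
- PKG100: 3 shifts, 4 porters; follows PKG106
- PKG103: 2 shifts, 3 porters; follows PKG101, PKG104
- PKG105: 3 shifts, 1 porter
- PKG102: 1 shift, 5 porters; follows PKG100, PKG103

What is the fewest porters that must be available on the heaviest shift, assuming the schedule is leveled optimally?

Early-start (PKG101@1, PKG104@1, PKG106@1, PKG100@4, PKG103@5, PKG105@1, PKG102@7) gives peak 12: s1:12  s2:12  s3:12  s4:6  s5:7  s6:7  s7:5  s8:0  s9:0  s10:0  s11:0.
Shift PKG106→4, PKG100→7, PKG105→7, PKG102→10.
Schedule PKG101@1, PKG104@1, PKG106@4, PKG100@7, PKG103@5, PKG105@7, PKG102@10: s1:7  s2:7  s3:7  s4:6  s5:7  s6:7  s7:5  s8:5  s9:5  s10:5  s11:0 — peak 7.

7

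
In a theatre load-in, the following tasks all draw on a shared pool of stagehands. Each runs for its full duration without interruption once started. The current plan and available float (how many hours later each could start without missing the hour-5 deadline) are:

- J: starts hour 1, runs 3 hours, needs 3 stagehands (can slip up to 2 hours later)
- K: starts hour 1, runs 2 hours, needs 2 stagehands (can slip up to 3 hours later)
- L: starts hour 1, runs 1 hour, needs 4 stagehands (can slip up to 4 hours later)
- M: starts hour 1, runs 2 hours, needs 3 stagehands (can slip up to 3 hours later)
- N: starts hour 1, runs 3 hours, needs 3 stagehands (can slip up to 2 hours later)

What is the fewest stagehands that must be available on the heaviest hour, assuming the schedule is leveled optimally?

Early-start (J@1, K@1, L@1, M@1, N@1) gives peak 15: h1:15  h2:11  h3:6  h4:0  h5:0.
Shift L→4, N→3.
Schedule J@1, K@1, L@4, M@1, N@3: h1:8  h2:8  h3:6  h4:7  h5:3 — peak 8.

8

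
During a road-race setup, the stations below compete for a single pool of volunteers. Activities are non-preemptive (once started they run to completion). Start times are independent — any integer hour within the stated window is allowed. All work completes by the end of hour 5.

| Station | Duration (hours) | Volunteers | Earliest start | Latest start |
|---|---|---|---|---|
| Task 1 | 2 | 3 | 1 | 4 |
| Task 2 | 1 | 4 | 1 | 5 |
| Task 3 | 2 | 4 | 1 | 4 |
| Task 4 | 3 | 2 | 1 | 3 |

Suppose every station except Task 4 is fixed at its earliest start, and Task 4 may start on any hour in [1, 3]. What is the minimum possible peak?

11

Task 4@1: h1:13  h2:9  h3:2  h4:0  h5:0 → peak 13
Task 4@2: h1:11  h2:9  h3:2  h4:2  h5:0 → peak 11
Task 4@3: h1:11  h2:7  h3:2  h4:2  h5:2 → peak 11
Best is Task 4@2, peak 11.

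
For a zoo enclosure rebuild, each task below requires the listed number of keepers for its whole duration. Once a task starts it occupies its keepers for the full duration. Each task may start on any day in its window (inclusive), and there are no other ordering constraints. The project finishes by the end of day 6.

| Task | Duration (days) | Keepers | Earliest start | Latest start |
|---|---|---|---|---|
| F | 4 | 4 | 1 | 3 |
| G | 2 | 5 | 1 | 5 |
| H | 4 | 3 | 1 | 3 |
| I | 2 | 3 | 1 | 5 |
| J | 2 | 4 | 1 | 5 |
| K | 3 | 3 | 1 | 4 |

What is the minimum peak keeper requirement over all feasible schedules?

Early-start (F@1, G@1, H@1, I@1, J@1, K@1) gives peak 22: d1:22  d2:22  d3:10  d4:7  d5:0  d6:0.
Shift G→5, I→5, K→3.
Schedule F@1, G@5, H@1, I@5, J@1, K@3: d1:11  d2:11  d3:10  d4:10  d5:11  d6:8 — peak 11.
Total keeper-days = 61 over 6 days ⇒ peak ≥ ⌈61/6⌉ = 11, so 11 is optimal.

11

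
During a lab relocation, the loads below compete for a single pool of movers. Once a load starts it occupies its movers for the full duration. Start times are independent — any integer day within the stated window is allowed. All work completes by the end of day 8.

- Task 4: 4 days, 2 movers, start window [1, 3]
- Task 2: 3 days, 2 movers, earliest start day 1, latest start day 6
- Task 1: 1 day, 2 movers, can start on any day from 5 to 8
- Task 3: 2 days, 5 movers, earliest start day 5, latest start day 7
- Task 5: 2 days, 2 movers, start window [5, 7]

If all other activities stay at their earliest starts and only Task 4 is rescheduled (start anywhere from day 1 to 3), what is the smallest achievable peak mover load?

9

Task 4@1: d1:4  d2:4  d3:4  d4:2  d5:9  d6:7  d7:0  d8:0 → peak 9
Task 4@2: d1:2  d2:4  d3:4  d4:2  d5:11  d6:7  d7:0  d8:0 → peak 11
Task 4@3: d1:2  d2:2  d3:4  d4:2  d5:11  d6:9  d7:0  d8:0 → peak 11
Best is Task 4@1, peak 9.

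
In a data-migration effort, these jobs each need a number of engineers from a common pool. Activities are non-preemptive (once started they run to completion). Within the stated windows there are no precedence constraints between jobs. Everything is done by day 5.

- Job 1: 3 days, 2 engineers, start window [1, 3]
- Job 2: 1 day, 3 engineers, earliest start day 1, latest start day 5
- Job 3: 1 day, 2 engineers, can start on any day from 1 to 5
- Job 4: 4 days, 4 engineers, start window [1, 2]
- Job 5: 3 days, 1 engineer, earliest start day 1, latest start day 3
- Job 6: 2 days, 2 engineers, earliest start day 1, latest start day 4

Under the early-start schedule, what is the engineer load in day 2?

9

At early start, day 2 has: Job 1, Job 4, Job 5, Job 6.
Demand: 2 + 4 + 1 + 2 = 9.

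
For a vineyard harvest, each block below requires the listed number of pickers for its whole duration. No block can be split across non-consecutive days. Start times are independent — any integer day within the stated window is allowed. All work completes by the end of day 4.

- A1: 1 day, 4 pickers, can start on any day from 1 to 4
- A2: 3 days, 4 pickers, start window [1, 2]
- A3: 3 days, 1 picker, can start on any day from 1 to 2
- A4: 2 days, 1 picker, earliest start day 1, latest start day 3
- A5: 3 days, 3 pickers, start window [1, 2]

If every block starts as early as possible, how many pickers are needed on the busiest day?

13

Early-start schedule: A1@1, A2@1, A3@1, A4@1, A5@1.
Load per day: day 1: 13, day 2: 9, day 3: 8, day 4: 0.
Peak is 13.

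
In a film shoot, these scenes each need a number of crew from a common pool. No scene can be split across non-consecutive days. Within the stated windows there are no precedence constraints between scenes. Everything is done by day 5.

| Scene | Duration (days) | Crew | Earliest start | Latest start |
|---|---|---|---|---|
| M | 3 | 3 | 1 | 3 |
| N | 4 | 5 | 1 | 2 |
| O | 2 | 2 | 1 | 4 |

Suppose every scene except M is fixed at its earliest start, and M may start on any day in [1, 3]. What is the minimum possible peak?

8

M@1: d1:10  d2:10  d3:8  d4:5  d5:0 → peak 10
M@2: d1:7  d2:10  d3:8  d4:8  d5:0 → peak 10
M@3: d1:7  d2:7  d3:8  d4:8  d5:3 → peak 8
Best is M@3, peak 8.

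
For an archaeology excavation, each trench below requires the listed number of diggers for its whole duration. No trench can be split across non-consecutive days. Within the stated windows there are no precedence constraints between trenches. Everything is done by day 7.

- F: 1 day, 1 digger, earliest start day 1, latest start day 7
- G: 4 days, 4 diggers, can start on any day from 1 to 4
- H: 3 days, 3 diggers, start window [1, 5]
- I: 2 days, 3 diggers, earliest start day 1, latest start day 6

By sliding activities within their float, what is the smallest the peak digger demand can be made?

6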